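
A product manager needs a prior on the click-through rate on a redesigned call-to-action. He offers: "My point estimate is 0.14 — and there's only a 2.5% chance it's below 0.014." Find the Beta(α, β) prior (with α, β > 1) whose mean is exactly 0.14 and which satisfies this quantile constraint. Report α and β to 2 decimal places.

With mean 0.14 fixed, write α = 0.14s, β = 0.86s where s = α+β.
Need P(θ < 0.014) = 0.025 under Beta(0.14s, 0.86s). Normal approximation: (q−m)/√(m(1−m)/s) ≈ z_{0.025} = -1.96, so s ≈ 0.14·0.86·(-1.96)²/(0.014−0.14)² = 29.1.
At s = 29.1: P(θ<0.014) ≈ 0.000. Adjusting to match 0.025 gives s ≈ 11.96.
So α = 0.14·11.96 ≈ 1.68, β = 0.86·11.96 ≈ 10.29.

α ≈ 1.68, β ≈ 10.29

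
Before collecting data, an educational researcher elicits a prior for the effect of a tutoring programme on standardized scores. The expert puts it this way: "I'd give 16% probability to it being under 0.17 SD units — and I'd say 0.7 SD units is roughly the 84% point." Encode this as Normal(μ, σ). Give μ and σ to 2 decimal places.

μ = 0.43, σ = 0.27

The p-quantile of Normal(μ,σ) is μ + z_p·σ, with z_{0.16} = -0.9945 and z_{0.84} = 0.9945.
Eliminate σ: μ = (z₂·x₁ − z₁·x₂)/(z₂ − z₁) = (0.9945·0.17 − (-0.9945)·0.7)/1.989 = 0.43.
Then σ = (x₂ − x₁)/(z₂ − z₁) = (0.7 − 0.17)/1.989 = 0.27.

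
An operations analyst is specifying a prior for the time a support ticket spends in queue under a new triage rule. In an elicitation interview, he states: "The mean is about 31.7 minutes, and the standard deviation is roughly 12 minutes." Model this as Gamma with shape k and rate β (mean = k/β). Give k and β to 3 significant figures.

For Gamma(k, rate β): mean = k/β, variance = k/β², so CV = 1/√k.
CV = SD/mean = 12/31.7 = 0.3785, hence k = 1/CV² = 6.98.
Then β = k/mean = 6.98/31.7 = 0.22.

k ≈ 6.98, β ≈ 0.22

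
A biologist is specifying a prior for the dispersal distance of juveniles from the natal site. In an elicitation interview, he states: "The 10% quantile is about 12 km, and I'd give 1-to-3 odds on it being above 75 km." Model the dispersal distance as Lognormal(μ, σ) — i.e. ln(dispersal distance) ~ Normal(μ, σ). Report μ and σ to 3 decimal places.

μ ≈ 3.686, σ ≈ 0.937

If T ~ Lognormal(μ,σ) then ln T ~ Normal(μ,σ), so the p-quantile of ln T is μ + z_p·σ.
ln(12) = 2.485 and ln(75) = 4.317; z_{0.1} = -1.282, z_{0.75} = 0.6745.
σ = (4.317 − 2.485)/(0.6745 − (-1.282)) = 0.937.
μ = 2.485 − (-1.282)·0.937 = 3.686.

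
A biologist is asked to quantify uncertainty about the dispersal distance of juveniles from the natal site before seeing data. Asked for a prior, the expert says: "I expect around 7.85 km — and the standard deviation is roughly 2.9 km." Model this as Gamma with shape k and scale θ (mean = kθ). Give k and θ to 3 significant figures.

For Gamma(k, scale θ): mean = kθ, variance = kθ², so CV = 1/√k.
CV = SD/mean = 2.9/7.85 = 0.3694, hence k = 1/CV² = 7.33.
Then θ = mean/k = 7.85/7.33 = 1.07.

k ≈ 7.33, θ ≈ 1.07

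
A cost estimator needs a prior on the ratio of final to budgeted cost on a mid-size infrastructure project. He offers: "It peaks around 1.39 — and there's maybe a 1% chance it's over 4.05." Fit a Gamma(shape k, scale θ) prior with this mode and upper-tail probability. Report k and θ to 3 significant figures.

Gamma(k,θ) with k>1 has mode (k−1)θ, so θ = 1.39/(k−1).
Need P(X < 4.05) = 0.99 with θ tied to k this way. Start at k = 2, θ = 1.39: P(X<4.05) ≈ 0.788.
Too low — raise k to concentrate. Iterating converges to k ≈ 4.96.
Then θ = 1.39/(4.96−1) ≈ 0.351.

k ≈ 4.96, θ ≈ 0.351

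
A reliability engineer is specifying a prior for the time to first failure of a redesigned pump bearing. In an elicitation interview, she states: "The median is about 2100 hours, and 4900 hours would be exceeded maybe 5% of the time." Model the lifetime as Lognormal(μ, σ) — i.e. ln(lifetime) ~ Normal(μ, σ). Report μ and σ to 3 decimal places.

If T ~ Lognormal(μ,σ) then ln T ~ Normal(μ,σ), so the p-quantile of ln T is μ + z_p·σ.
ln(2100) = 7.65 and ln(4900) = 8.497; z_{0.5} = 0, z_{0.95} = 1.645.
σ = (8.497 − 7.65)/(1.645 − (0)) = 0.515.
μ = 7.65 − (0)·0.515 = 7.650.

μ ≈ 7.650, σ ≈ 0.515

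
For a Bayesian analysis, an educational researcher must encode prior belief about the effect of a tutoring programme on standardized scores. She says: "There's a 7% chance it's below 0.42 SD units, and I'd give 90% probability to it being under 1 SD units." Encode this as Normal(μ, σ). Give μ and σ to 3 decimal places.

The p-quantile of Normal(μ,σ) is μ + z_p·σ, with z_{0.07} = -1.476 and z_{0.9} = 1.282.
Eliminate σ: μ = (z₂·x₁ − z₁·x₂)/(z₂ − z₁) = (1.282·0.42 − (-1.476)·1)/2.757 = 0.730.
Then σ = (x₂ − x₁)/(z₂ − z₁) = (1 − 0.42)/2.757 = 0.210.

μ = 0.730, σ = 0.210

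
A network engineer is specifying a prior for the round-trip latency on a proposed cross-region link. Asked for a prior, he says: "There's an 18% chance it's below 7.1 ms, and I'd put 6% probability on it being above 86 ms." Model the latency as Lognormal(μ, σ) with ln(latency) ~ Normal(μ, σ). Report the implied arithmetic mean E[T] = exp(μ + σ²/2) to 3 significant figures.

If T ~ Lognormal(μ,σ) then ln T ~ Normal(μ,σ), so the p-quantile of ln T is μ + z_p·σ.
ln(7.1) = 1.96 and ln(86) = 4.454; z_{0.18} = -0.9154, z_{0.94} = 1.555.
σ = (4.454 − 1.96)/(1.555 − (-0.9154)) = 1.010.
μ = 1.96 − (-0.9154)·1.010 = 2.884.
E[T] = exp(μ + σ²/2) = exp(2.884 + 0.5098) = 29.8 ms.

E[T] ≈ 29.8 ms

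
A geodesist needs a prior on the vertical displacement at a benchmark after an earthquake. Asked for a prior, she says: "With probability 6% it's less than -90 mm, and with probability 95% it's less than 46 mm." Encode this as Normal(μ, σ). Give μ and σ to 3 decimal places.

The p-quantile of Normal(μ,σ) is μ + z_p·σ, with z_{0.06} = -1.555 and z_{0.95} = 1.645.
Eliminate σ: μ = (z₂·x₁ − z₁·x₂)/(z₂ − z₁) = (1.645·-90 − (-1.555)·46)/3.2 = -23.914.
Then σ = (x₂ − x₁)/(z₂ − z₁) = (46 − -90)/3.2 = 42.505.

μ = -23.914, σ = 42.505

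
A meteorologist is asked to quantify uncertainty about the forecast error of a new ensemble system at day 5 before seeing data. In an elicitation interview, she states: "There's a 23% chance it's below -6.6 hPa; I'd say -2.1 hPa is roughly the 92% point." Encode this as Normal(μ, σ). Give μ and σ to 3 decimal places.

μ = -5.049, σ = 2.099

For Normal(μ,σ), the p-quantile is μ + z_p·σ. Here z_{0.23} = -0.7388, z_{0.92} = 1.405.
So -6.6 = μ − 0.7388σ and -2.1 = μ + 1.405σ.
Subtracting: σ = (-2.1 − -6.6)/(1.405 − (-0.7388)) = 2.099.
Then μ = -6.6 − (-0.7388)·2.099 = -5.049.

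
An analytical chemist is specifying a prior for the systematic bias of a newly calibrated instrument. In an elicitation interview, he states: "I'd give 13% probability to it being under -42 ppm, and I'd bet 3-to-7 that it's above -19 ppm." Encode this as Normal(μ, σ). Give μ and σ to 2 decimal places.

The p-quantile of Normal(μ,σ) is μ + z_p·σ, with z_{0.13} = -1.126 and z_{0.7} = 0.5244.
Eliminate σ: μ = (z₂·x₁ − z₁·x₂)/(z₂ − z₁) = (0.5244·-42 − (-1.126)·-19)/1.651 = -26.31.
Then σ = (x₂ − x₁)/(z₂ − z₁) = (-19 − -42)/1.651 = 13.93.

μ = -26.31, σ = 13.93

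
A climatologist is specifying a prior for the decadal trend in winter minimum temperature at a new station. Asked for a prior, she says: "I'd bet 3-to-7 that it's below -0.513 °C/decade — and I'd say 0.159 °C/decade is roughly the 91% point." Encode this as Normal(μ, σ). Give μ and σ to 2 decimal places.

μ = -0.32, σ = 0.36

The p-quantile of Normal(μ,σ) is μ + z_p·σ, with z_{0.3} = -0.5244 and z_{0.91} = 1.341.
Eliminate σ: μ = (z₂·x₁ − z₁·x₂)/(z₂ − z₁) = (1.341·-0.513 − (-0.5244)·0.159)/1.865 = -0.32.
Then σ = (x₂ − x₁)/(z₂ − z₁) = (0.159 − -0.513)/1.865 = 0.36.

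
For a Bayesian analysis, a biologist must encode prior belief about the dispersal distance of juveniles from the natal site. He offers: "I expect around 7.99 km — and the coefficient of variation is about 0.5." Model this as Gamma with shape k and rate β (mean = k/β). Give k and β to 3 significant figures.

For Gamma(k, rate β): mean = k/β, variance = k/β², so CV = 1/√k.
CV = 0.5, hence k = 1/CV² = 4.
Then β = k/mean = 4/7.99 = 0.501.

k ≈ 4, β ≈ 0.501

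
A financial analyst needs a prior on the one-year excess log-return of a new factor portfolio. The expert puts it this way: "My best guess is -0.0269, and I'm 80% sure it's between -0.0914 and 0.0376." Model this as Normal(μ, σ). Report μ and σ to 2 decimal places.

A symmetric 80% interval runs μ ± z·σ with z = 1.282.
Half-width = 0.0645, so σ = 0.0645/1.282 = 0.05.
μ is the stated best guess, -0.03.

μ = -0.03, σ = 0.05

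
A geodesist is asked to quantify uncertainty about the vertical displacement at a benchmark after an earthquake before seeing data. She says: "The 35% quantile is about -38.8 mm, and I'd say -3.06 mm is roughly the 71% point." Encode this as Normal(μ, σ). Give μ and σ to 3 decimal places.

The p-quantile of Normal(μ,σ) is μ + z_p·σ, with z_{0.35} = -0.3853 and z_{0.71} = 0.5534.
Eliminate σ: μ = (z₂·x₁ − z₁·x₂)/(z₂ − z₁) = (0.5534·-38.8 − (-0.3853)·-3.06)/0.9387 = -24.129.
Then σ = (x₂ − x₁)/(z₂ − z₁) = (-3.06 − -38.8)/0.9387 = 38.074.

μ = -24.129, σ = 38.074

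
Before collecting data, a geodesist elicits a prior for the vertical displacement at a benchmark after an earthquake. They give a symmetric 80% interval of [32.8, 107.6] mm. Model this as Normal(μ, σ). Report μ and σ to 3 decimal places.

A symmetric 80% interval runs μ ± z·σ with z = 1.282.
Half-width = 37.4, so σ = 37.4/1.282 = 29.183.
μ is the interval midpoint, 70.200.

μ = 70.200, σ = 29.183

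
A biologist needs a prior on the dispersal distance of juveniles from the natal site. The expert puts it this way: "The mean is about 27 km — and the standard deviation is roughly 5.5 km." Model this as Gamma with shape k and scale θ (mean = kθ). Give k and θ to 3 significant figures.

For Gamma(k, scale θ): mean = kθ, variance = kθ², so CV = 1/√k.
CV = SD/mean = 5.5/27 = 0.2037, hence k = 1/CV² = 24.1.
Then θ = mean/k = 27/24.1 = 1.12.

k ≈ 24.1, θ ≈ 1.12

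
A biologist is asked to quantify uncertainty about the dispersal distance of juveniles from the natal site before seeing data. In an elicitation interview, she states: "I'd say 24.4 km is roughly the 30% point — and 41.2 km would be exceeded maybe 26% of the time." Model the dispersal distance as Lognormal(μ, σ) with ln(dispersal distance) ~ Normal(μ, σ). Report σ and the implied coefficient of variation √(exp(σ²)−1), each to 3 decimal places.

σ ≈ 0.449, CV ≈ 0.472

If T ~ Lognormal(μ,σ) then ln T ~ Normal(μ,σ), so the p-quantile of ln T is μ + z_p·σ.
ln(24.4) = 3.195 and ln(41.2) = 3.718; z_{0.3} = -0.5244, z_{0.74} = 0.6433.
σ = (3.718 − 3.195)/(0.6433 − (-0.5244)) = 0.449.
μ = 3.195 − (-0.5244)·0.449 = 3.430.
CV = √(exp(σ²)−1) = √(exp(0.2012)−1) = 0.472.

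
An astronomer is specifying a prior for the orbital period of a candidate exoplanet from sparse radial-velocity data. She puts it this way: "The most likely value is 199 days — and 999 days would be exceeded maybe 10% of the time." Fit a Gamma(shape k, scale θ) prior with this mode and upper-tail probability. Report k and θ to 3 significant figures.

k ≈ 1.68, θ ≈ 294

Gamma(k,θ) with k>1 has mode (k−1)θ, so θ = 199/(k−1).
Need P(X < 999) = 0.9 with θ tied to k this way. Start at k = 2, θ = 199: P(X<999) ≈ 0.960.
Too high — lower k to spread out. Iterating converges to k ≈ 1.68.
Then θ = 199/(1.68−1) ≈ 294.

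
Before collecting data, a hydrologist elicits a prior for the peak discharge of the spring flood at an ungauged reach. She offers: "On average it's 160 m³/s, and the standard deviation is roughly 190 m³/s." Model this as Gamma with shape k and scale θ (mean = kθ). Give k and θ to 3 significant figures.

k ≈ 0.709, θ ≈ 226

For Gamma(k, scale θ): mean = kθ, variance = kθ², so CV = 1/√k.
CV = SD/mean = 190/160 = 1.188, hence k = 1/CV² = 0.709.
Then θ = mean/k = 160/0.709 = 226.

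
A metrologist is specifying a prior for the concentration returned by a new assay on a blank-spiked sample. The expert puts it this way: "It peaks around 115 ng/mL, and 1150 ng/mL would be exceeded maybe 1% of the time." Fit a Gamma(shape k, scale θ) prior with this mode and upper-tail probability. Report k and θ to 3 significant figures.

k ≈ 1.58, θ ≈ 197

Gamma(k,θ) with k>1 has mode (k−1)θ, so θ = 115/(k−1).
Need P(X < 1150) = 0.99 with θ tied to k this way. Start at k = 2, θ = 115: P(X<1150) ≈ 1.000.
Too high — lower k to spread out. Iterating converges to k ≈ 1.58.
Then θ = 115/(1.58−1) ≈ 197.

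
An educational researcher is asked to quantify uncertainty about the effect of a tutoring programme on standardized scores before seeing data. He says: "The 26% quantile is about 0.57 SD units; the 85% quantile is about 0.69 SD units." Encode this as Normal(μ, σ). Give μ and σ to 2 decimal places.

The p-quantile of Normal(μ,σ) is μ + z_p·σ, with z_{0.26} = -0.6433 and z_{0.85} = 1.036.
Eliminate σ: μ = (z₂·x₁ − z₁·x₂)/(z₂ − z₁) = (1.036·0.57 − (-0.6433)·0.69)/1.68 = 0.62.
Then σ = (x₂ − x₁)/(z₂ − z₁) = (0.69 − 0.57)/1.68 = 0.07.

μ = 0.62, σ = 0.07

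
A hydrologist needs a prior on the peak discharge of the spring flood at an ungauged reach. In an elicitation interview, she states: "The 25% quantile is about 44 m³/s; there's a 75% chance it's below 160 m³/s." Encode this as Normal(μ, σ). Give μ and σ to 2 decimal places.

μ = 102.00, σ = 85.99

For Normal(μ,σ), the p-quantile is μ + z_p·σ. Here z_{0.25} = -0.6745, z_{0.75} = 0.6745.
So 44 = μ − 0.6745σ and 160 = μ + 0.6745σ.
Subtracting: σ = (160 − 44)/(0.6745 − (-0.6745)) = 85.99.
Then μ = 44 − (-0.6745)·85.99 = 102.00.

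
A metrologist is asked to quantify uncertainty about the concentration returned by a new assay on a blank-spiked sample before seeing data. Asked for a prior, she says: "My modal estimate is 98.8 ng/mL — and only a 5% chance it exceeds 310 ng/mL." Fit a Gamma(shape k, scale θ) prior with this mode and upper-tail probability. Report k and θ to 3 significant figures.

k ≈ 3.01, θ ≈ 49.1

Gamma(k,θ) with k>1 has mode (k−1)θ, so θ = 98.8/(k−1).
Need P(X < 310) = 0.95 with θ tied to k this way. Start at k = 2, θ = 98.8: P(X<310) ≈ 0.820.
Too low — raise k to concentrate. Iterating converges to k ≈ 3.01.
Then θ = 98.8/(3.01−1) ≈ 49.1.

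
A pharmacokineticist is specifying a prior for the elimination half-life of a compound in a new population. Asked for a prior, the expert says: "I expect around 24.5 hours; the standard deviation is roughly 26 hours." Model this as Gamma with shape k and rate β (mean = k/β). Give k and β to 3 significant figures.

k ≈ 0.888, β ≈ 0.0362

For Gamma(k, rate β): mean = k/β, variance = k/β², so CV = 1/√k.
CV = SD/mean = 26/24.5 = 1.061, hence k = 1/CV² = 0.888.
Then β = k/mean = 0.888/24.5 = 0.0362.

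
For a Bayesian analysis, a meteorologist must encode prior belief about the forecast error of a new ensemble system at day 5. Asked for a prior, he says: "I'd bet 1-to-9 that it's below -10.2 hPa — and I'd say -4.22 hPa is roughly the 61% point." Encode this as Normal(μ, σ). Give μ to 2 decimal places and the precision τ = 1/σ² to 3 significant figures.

The p-quantile of Normal(μ,σ) is μ + z_p·σ, with z_{0.1} = -1.282 and z_{0.61} = 0.2793.
Eliminate σ: μ = (z₂·x₁ − z₁·x₂)/(z₂ − z₁) = (0.2793·-10.2 − (-1.282)·-4.22)/1.561 = -5.29.
Then σ = (x₂ − x₁)/(z₂ − z₁) = (-4.22 − -10.2)/1.561 = 3.83.
Precision τ = 1/σ² = 1/3.831² = 0.0681.

μ = -5.29, τ = 0.0681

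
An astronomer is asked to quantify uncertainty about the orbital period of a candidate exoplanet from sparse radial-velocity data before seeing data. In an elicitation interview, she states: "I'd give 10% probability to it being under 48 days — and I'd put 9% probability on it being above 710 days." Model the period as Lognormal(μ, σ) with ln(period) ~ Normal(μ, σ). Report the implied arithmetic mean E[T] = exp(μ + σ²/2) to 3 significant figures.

E[T] ≈ 304 days

If T ~ Lognormal(μ,σ) then ln T ~ Normal(μ,σ), so the p-quantile of ln T is μ + z_p·σ.
ln(48) = 3.871 and ln(710) = 6.565; z_{0.1} = -1.282, z_{0.91} = 1.341.
σ = (6.565 − 3.871)/(1.341 − (-1.282)) = 1.027.
μ = 3.871 − (-1.282)·1.027 = 5.188.
E[T] = exp(μ + σ²/2) = exp(5.188 + 0.5277) = 304 days.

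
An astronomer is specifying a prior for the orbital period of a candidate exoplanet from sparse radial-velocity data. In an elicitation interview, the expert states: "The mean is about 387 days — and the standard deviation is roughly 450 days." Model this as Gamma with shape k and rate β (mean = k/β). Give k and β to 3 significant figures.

k ≈ 0.74, β ≈ 0.00191

For Gamma(k, rate β): mean = k/β, variance = k/β², so CV = 1/√k.
CV = SD/mean = 450/387 = 1.163, hence k = 1/CV² = 0.74.
Then β = k/mean = 0.74/387 = 0.00191.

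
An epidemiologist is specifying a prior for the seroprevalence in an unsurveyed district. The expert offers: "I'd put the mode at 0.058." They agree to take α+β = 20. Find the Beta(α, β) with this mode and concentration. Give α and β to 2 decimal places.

α = 2.04, β = 17.96

For α,β > 1 the Beta mode is (α−1)/(α+β−2). With α+β = 20, the mode is (α−1)/18.
Set (α−1)/18 = 0.058 → α = 1 + 0.058·18 = 2.04.
β = 20 − α = 17.96.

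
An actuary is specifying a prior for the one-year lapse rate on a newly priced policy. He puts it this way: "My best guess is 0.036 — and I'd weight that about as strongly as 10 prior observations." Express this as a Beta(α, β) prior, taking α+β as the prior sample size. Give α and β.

Under the effective-sample-size interpretation, Beta(α, β) has prior mean α/(α+β) and prior sample size α+β.
So α+β = 10 and α/(α+β) = 0.036, giving α = 0.036·10 = 0.36 and β = 10 − 0.36 = 9.64.

α = 0.36, β = 9.64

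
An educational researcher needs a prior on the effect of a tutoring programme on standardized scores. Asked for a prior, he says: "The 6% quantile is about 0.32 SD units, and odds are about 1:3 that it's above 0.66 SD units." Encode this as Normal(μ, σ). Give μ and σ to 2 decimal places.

μ = 0.56, σ = 0.15

The p-quantile of Normal(μ,σ) is μ + z_p·σ, with z_{0.06} = -1.555 and z_{0.75} = 0.6745.
Eliminate σ: μ = (z₂·x₁ − z₁·x₂)/(z₂ − z₁) = (0.6745·0.32 − (-1.555)·0.66)/2.229 = 0.56.
Then σ = (x₂ − x₁)/(z₂ − z₁) = (0.66 − 0.32)/2.229 = 0.15.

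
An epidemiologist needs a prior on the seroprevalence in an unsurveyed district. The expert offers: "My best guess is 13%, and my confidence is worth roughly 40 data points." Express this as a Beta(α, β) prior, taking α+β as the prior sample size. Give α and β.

Under the effective-sample-size interpretation, Beta(α, β) has prior mean α/(α+β) and prior sample size α+β.
So α+β = 40 and α/(α+β) = 0.13, giving α = 0.13·40 = 5.2 and β = 40 − 5.2 = 34.8.

α = 5.2, β = 34.8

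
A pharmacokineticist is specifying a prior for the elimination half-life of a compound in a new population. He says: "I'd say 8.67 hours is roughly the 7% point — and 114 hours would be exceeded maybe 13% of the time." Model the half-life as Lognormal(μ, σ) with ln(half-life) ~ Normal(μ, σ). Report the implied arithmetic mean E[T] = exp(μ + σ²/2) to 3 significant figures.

E[T] ≈ 61 hours

If T ~ Lognormal(μ,σ) then ln T ~ Normal(μ,σ), so the p-quantile of ln T is μ + z_p·σ.
ln(8.67) = 2.16 and ln(114) = 4.736; z_{0.07} = -1.476, z_{0.87} = 1.126.
σ = (4.736 − 2.16)/(1.126 − (-1.476)) = 0.990.
μ = 2.16 − (-1.476)·0.990 = 3.621.
E[T] = exp(μ + σ²/2) = exp(3.621 + 0.4901) = 61 hours.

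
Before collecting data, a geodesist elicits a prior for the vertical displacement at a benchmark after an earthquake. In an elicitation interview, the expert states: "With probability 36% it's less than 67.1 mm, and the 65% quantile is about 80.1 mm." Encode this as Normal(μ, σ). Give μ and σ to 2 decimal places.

The p-quantile of Normal(μ,σ) is μ + z_p·σ, with z_{0.36} = -0.3585 and z_{0.65} = 0.3853.
Eliminate σ: μ = (z₂·x₁ − z₁·x₂)/(z₂ − z₁) = (0.3853·67.1 − (-0.3585)·80.1)/0.7438 = 73.37.
Then σ = (x₂ − x₁)/(z₂ − z₁) = (80.1 − 67.1)/0.7438 = 17.48.

μ = 73.37, σ = 17.48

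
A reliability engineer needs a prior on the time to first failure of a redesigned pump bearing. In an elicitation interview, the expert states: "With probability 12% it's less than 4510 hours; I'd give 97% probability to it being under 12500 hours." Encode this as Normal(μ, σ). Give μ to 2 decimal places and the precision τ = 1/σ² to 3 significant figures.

μ = 7582.26, τ = 1.46e-07

The p-quantile of Normal(μ,σ) is μ + z_p·σ, with z_{0.12} = -1.175 and z_{0.97} = 1.881.
Eliminate σ: μ = (z₂·x₁ − z₁·x₂)/(z₂ − z₁) = (1.881·4510 − (-1.175)·12500)/3.056 = 7582.26.
Then σ = (x₂ − x₁)/(z₂ − z₁) = (12500 − 4510)/3.056 = 2614.72.
Precision τ = 1/σ² = 1/2615² = 1.46e-07.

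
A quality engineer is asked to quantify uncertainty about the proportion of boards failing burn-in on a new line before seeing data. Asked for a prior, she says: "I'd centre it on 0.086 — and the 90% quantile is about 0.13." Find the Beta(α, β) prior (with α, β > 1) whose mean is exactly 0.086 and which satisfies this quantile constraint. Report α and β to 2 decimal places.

α ≈ 6.19, β ≈ 65.77

With mean 0.086 fixed, write α = 0.086s, β = 0.914s where s = α+β.
Need P(θ < 0.13) = 0.9 under Beta(0.086s, 0.914s). Normal approximation: (q−m)/√(m(1−m)/s) ≈ z_{0.9} = 1.28, so s ≈ 0.086·0.914·(1.28)²/(0.13−0.086)² = 66.7.
At s = 66.7: P(θ<0.13) ≈ 0.893. Adjusting to match 0.9 gives s ≈ 71.96.
So α = 0.086·71.96 ≈ 6.19, β = 0.914·71.96 ≈ 65.77.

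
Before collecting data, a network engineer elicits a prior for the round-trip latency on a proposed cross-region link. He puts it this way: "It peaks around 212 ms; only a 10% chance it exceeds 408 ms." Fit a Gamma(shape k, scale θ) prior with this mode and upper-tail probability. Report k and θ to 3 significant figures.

Gamma(k,θ) with k>1 has mode (k−1)θ, so θ = 212/(k−1).
Need P(X < 408) = 0.9 with θ tied to k this way. Start at k = 2, θ = 212: P(X<408) ≈ 0.573.
Too low — raise k to concentrate. Iterating converges to k ≈ 5.46.
Then θ = 212/(5.46−1) ≈ 47.5.

k ≈ 5.46, θ ≈ 47.5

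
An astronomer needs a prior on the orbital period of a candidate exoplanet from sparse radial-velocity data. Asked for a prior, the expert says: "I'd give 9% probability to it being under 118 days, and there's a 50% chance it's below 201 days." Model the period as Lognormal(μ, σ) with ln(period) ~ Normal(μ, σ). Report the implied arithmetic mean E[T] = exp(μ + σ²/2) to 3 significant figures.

E[T] ≈ 218 days

If T ~ Lognormal(μ,σ) then ln T ~ Normal(μ,σ), so the p-quantile of ln T is μ + z_p·σ.
ln(118) = 4.771 and ln(201) = 5.303; z_{0.09} = -1.341, z_{0.5} = 0.
σ = (5.303 − 4.771)/(0 − (-1.341)) = 0.397.
μ = 4.771 − (-1.341)·0.397 = 5.303.
E[T] = exp(μ + σ²/2) = exp(5.303 + 0.0789) = 218 days.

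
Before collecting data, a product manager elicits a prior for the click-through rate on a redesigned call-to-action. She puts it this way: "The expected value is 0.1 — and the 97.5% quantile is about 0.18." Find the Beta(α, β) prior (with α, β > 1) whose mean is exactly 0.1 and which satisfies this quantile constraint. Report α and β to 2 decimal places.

With mean 0.1 fixed, write α = 0.1s, β = 0.9s where s = α+β.
Need P(θ < 0.18) = 0.975 under Beta(0.1s, 0.9s). Normal approximation: (q−m)/√(m(1−m)/s) ≈ z_{0.975} = 1.96, so s ≈ 0.1·0.9·(1.96)²/(0.18−0.1)² = 54.0.
At s = 54.0: P(θ<0.18) ≈ 0.960. Adjusting to match 0.975 gives s ≈ 69.56.
So α = 0.1·69.56 ≈ 6.96, β = 0.9·69.56 ≈ 62.60.

α ≈ 6.96, β ≈ 62.60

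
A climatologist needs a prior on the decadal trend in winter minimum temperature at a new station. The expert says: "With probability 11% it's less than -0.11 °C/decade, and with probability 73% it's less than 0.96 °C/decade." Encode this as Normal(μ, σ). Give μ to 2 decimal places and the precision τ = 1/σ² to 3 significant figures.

The p-quantile of Normal(μ,σ) is μ + z_p·σ, with z_{0.11} = -1.227 and z_{0.73} = 0.6128.
Eliminate σ: μ = (z₂·x₁ − z₁·x₂)/(z₂ − z₁) = (0.6128·-0.11 − (-1.227)·0.96)/1.839 = 0.60.
Then σ = (x₂ − x₁)/(z₂ − z₁) = (0.96 − -0.11)/1.839 = 0.58.
Precision τ = 1/σ² = 1/0.5817² = 2.95.

μ = 0.60, τ = 2.95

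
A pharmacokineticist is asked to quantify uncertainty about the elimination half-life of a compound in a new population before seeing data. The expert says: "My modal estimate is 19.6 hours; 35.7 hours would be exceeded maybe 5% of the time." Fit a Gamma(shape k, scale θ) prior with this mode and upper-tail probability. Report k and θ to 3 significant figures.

k ≈ 8.75, θ ≈ 2.53

Gamma(k,θ) with k>1 has mode (k−1)θ, so θ = 19.6/(k−1).
Need P(X < 35.7) = 0.95 with θ tied to k this way. Start at k = 2, θ = 19.6: P(X<35.7) ≈ 0.544.
Too low — raise k to concentrate. Iterating converges to k ≈ 8.75.
Then θ = 19.6/(8.75−1) ≈ 2.53.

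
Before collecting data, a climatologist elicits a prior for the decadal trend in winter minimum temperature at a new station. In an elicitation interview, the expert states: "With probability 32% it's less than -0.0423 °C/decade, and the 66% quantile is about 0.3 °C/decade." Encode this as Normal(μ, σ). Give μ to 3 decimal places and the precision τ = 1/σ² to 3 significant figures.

The p-quantile of Normal(μ,σ) is μ + z_p·σ, with z_{0.32} = -0.4677 and z_{0.66} = 0.4125.
Eliminate σ: μ = (z₂·x₁ − z₁·x₂)/(z₂ − z₁) = (0.4125·-0.0423 − (-0.4677)·0.3)/0.8802 = 0.140.
Then σ = (x₂ − x₁)/(z₂ − z₁) = (0.3 − -0.0423)/0.8802 = 0.389.
Precision τ = 1/σ² = 1/0.3889² = 6.61.

μ = 0.140, τ = 6.61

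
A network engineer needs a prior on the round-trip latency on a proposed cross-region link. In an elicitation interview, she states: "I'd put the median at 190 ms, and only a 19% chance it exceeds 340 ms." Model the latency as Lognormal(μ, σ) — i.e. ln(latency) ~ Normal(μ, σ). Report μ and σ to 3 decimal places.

If T ~ Lognormal(μ,σ) then ln T ~ Normal(μ,σ), so the p-quantile of ln T is μ + z_p·σ.
ln(190) = 5.247 and ln(340) = 5.829; z_{0.5} = 0, z_{0.81} = 0.8779.
σ = (5.829 − 5.247)/(0.8779 − (0)) = 0.663.
μ = 5.247 − (0)·0.663 = 5.247.

μ ≈ 5.247, σ ≈ 0.663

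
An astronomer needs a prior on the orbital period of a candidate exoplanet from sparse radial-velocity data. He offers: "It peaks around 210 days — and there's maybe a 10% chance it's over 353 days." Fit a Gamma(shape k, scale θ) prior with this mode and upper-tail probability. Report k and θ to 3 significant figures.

Gamma(k,θ) with k>1 has mode (k−1)θ, so θ = 210/(k−1).
Need P(X < 353) = 0.9 with θ tied to k this way. Start at k = 2, θ = 210: P(X<353) ≈ 0.501.
Too low — raise k to concentrate. Iterating converges to k ≈ 8.01.
Then θ = 210/(8.01−1) ≈ 30.

k ≈ 8.01, θ ≈ 30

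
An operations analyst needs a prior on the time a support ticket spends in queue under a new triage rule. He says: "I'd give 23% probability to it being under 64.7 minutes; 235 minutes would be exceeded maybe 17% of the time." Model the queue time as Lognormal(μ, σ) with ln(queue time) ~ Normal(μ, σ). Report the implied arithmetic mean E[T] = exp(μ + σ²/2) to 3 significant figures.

E[T] ≈ 152 minutes

If T ~ Lognormal(μ,σ) then ln T ~ Normal(μ,σ), so the p-quantile of ln T is μ + z_p·σ.
ln(64.7) = 4.17 and ln(235) = 5.46; z_{0.23} = -0.7388, z_{0.83} = 0.9542.
σ = (5.46 − 4.17)/(0.9542 − (-0.7388)) = 0.762.
μ = 4.17 − (-0.7388)·0.762 = 4.733.
E[T] = exp(μ + σ²/2) = exp(4.733 + 0.2902) = 152 minutes.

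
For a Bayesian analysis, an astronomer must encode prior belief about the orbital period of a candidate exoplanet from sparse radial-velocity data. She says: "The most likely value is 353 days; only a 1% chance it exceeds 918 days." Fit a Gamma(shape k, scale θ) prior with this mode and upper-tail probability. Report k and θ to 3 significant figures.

k ≈ 6.09, θ ≈ 69.3

Gamma(k,θ) with k>1 has mode (k−1)θ, so θ = 353/(k−1).
Need P(X < 918) = 0.99 with θ tied to k this way. Start at k = 2, θ = 353: P(X<918) ≈ 0.733.
Too low — raise k to concentrate. Iterating converges to k ≈ 6.09.
Then θ = 353/(6.09−1) ≈ 69.3.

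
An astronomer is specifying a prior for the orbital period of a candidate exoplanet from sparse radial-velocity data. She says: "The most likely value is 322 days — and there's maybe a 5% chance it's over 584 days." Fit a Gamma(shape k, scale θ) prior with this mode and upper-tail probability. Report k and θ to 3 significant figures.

k ≈ 8.86, θ ≈ 41

Gamma(k,θ) with k>1 has mode (k−1)θ, so θ = 322/(k−1).
Need P(X < 584) = 0.95 with θ tied to k this way. Start at k = 2, θ = 322: P(X<584) ≈ 0.541.
Too low — raise k to concentrate. Iterating converges to k ≈ 8.86.
Then θ = 322/(8.86−1) ≈ 41.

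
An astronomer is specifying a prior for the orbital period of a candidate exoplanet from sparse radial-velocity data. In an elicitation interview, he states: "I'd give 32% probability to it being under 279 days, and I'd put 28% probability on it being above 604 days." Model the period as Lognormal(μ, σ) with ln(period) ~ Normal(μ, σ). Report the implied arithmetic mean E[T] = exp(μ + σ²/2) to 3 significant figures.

E[T] ≈ 516 days

If T ~ Lognormal(μ,σ) then ln T ~ Normal(μ,σ), so the p-quantile of ln T is μ + z_p·σ.
ln(279) = 5.631 and ln(604) = 6.404; z_{0.32} = -0.4677, z_{0.72} = 0.5828.
σ = (6.404 − 5.631)/(0.5828 − (-0.4677)) = 0.735.
μ = 5.631 − (-0.4677)·0.735 = 5.975.
E[T] = exp(μ + σ²/2) = exp(5.975 + 0.2703) = 516 days.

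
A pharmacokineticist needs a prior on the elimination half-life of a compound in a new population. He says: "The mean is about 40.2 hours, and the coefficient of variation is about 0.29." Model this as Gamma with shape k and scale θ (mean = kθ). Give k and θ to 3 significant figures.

k ≈ 11.9, θ ≈ 3.38

For Gamma(k, scale θ): mean = kθ, variance = kθ², so CV = 1/√k.
CV = 0.29, hence k = 1/CV² = 11.9.
Then θ = mean/k = 40.2/11.9 = 3.38.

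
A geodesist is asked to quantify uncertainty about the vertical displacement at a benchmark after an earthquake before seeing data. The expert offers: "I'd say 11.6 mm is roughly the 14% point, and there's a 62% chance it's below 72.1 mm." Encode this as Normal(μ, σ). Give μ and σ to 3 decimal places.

μ = 58.764, σ = 43.657

The p-quantile of Normal(μ,σ) is μ + z_p·σ, with z_{0.14} = -1.08 and z_{0.62} = 0.3055.
Eliminate σ: μ = (z₂·x₁ − z₁·x₂)/(z₂ − z₁) = (0.3055·11.6 − (-1.08)·72.1)/1.386 = 58.764.
Then σ = (x₂ − x₁)/(z₂ − z₁) = (72.1 − 11.6)/1.386 = 43.657.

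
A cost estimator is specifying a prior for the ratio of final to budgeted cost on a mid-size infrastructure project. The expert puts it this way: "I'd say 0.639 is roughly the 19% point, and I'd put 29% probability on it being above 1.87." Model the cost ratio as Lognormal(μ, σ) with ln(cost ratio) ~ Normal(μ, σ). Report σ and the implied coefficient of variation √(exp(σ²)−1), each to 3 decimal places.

σ ≈ 0.750, CV ≈ 0.869

If T ~ Lognormal(μ,σ) then ln T ~ Normal(μ,σ), so the p-quantile of ln T is μ + z_p·σ.
ln(0.639) = -0.4479 and ln(1.87) = 0.6259; z_{0.19} = -0.8779, z_{0.71} = 0.5534.
σ = (0.6259 − -0.4479)/(0.5534 − (-0.8779)) = 0.750.
μ = -0.4479 − (-0.8779)·0.750 = 0.211.
CV = √(exp(σ²)−1) = √(exp(0.5628)−1) = 0.869.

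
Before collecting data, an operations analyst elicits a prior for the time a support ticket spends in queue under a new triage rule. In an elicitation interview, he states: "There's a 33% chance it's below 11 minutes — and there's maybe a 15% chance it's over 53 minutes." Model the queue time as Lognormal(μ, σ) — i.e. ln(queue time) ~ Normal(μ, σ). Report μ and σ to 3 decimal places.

If T ~ Lognormal(μ,σ) then ln T ~ Normal(μ,σ), so the p-quantile of ln T is μ + z_p·σ.
ln(11) = 2.398 and ln(53) = 3.97; z_{0.33} = -0.4399, z_{0.85} = 1.036.
σ = (3.97 − 2.398)/(1.036 − (-0.4399)) = 1.065.
μ = 2.398 − (-0.4399)·1.065 = 2.866.

μ ≈ 2.866, σ ≈ 1.065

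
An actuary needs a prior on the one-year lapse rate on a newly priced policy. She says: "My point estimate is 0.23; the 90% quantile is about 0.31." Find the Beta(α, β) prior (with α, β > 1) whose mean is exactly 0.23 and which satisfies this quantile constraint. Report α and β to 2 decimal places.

α ≈ 10.95, β ≈ 36.65

With mean 0.23 fixed, write α = 0.23s, β = 0.77s where s = α+β.
Need P(θ < 0.31) = 0.9 under Beta(0.23s, 0.77s). Normal approximation: (q−m)/√(m(1−m)/s) ≈ z_{0.9} = 1.28, so s ≈ 0.23·0.77·(1.28)²/(0.31−0.23)² = 45.4.
At s = 45.4: P(θ<0.31) ≈ 0.895. Adjusting to match 0.9 gives s ≈ 47.60.
So α = 0.23·47.60 ≈ 10.95, β = 0.77·47.60 ≈ 36.65.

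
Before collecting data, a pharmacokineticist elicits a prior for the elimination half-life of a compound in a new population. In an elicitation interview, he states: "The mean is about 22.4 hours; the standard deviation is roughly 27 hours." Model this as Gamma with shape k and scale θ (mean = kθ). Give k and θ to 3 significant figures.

For Gamma(k, scale θ): mean = kθ, variance = kθ², so CV = 1/√k.
CV = SD/mean = 27/22.4 = 1.205, hence k = 1/CV² = 0.688.
Then θ = mean/k = 22.4/0.688 = 32.5.

k ≈ 0.688, θ ≈ 32.5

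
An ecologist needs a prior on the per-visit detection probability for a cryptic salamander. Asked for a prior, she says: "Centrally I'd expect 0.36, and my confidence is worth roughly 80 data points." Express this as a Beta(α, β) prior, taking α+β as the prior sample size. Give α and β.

Under the effective-sample-size interpretation, Beta(α, β) has prior mean α/(α+β) and prior sample size α+β.
So α+β = 80 and α/(α+β) = 0.36, giving α = 0.36·80 = 28.8 and β = 80 − 28.8 = 51.2.

α = 28.8, β = 51.2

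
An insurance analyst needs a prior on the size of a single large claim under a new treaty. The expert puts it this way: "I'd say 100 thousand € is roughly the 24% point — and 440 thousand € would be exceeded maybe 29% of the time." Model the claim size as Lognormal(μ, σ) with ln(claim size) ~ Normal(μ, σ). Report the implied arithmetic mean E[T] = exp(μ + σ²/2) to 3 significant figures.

If T ~ Lognormal(μ,σ) then ln T ~ Normal(μ,σ), so the p-quantile of ln T is μ + z_p·σ.
ln(100) = 4.605 and ln(440) = 6.087; z_{0.24} = -0.7063, z_{0.71} = 0.5534.
σ = (6.087 − 4.605)/(0.5534 − (-0.7063)) = 1.176.
μ = 4.605 − (-0.7063)·1.176 = 5.436.
E[T] = exp(μ + σ²/2) = exp(5.436 + 0.6917) = 458 thousand €.

E[T] ≈ 458 thousand €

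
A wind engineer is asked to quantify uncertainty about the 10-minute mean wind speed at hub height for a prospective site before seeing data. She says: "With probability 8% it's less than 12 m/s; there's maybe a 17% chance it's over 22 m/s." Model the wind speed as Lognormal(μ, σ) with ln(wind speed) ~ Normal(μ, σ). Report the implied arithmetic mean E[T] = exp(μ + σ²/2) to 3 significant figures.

E[T] ≈ 17.8 m/s

If T ~ Lognormal(μ,σ) then ln T ~ Normal(μ,σ), so the p-quantile of ln T is μ + z_p·σ.
ln(12) = 2.485 and ln(22) = 3.091; z_{0.08} = -1.405, z_{0.83} = 0.9542.
σ = (3.091 − 2.485)/(0.9542 − (-1.405)) = 0.257.
μ = 2.485 − (-1.405)·0.257 = 2.846.
E[T] = exp(μ + σ²/2) = exp(2.846 + 0.0330) = 17.8 m/s.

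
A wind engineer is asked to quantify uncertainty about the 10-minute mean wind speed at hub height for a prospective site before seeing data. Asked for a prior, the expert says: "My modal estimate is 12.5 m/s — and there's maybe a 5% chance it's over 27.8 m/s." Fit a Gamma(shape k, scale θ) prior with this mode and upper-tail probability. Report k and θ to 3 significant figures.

Gamma(k,θ) with k>1 has mode (k−1)θ, so θ = 12.5/(k−1).
Need P(X < 27.8) = 0.95 with θ tied to k this way. Start at k = 2, θ = 12.5: P(X<27.8) ≈ 0.651.
Too low — raise k to concentrate. Iterating converges to k ≈ 5.3.
Then θ = 12.5/(5.3−1) ≈ 2.91.

k ≈ 5.3, θ ≈ 2.91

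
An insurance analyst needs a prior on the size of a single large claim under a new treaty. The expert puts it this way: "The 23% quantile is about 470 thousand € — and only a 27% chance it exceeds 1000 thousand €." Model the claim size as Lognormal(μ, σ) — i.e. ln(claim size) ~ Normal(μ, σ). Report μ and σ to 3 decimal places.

μ ≈ 6.565, σ ≈ 0.559

If T ~ Lognormal(μ,σ) then ln T ~ Normal(μ,σ), so the p-quantile of ln T is μ + z_p·σ.
ln(470) = 6.153 and ln(1000) = 6.908; z_{0.23} = -0.7388, z_{0.73} = 0.6128.
σ = (6.908 − 6.153)/(0.6128 − (-0.7388)) = 0.559.
μ = 6.153 − (-0.7388)·0.559 = 6.565.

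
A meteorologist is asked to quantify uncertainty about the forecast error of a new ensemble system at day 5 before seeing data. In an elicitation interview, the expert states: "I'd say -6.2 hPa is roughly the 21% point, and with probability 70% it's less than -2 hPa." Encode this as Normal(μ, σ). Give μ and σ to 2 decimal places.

μ = -3.65, σ = 3.16

For Normal(μ,σ), the p-quantile is μ + z_p·σ. Here z_{0.21} = -0.8064, z_{0.7} = 0.5244.
So -6.2 = μ − 0.8064σ and -2 = μ + 0.5244σ.
Subtracting: σ = (-2 − -6.2)/(0.5244 − (-0.8064)) = 3.16.
Then μ = -6.2 − (-0.8064)·3.16 = -3.65.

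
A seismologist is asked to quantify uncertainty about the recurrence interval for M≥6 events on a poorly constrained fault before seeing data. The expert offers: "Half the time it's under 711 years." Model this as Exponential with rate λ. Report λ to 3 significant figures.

Exponential median = ln 2 / λ, so λ = ln 2 / 711.0 = 0.000975.

λ ≈ 0.000975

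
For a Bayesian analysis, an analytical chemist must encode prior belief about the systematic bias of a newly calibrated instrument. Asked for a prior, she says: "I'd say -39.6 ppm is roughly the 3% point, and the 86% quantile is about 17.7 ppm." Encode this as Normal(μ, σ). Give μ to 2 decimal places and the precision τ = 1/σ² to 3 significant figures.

For Normal(μ,σ), the p-quantile is μ + z_p·σ. Here z_{0.03} = -1.881, z_{0.86} = 1.08.
So -39.6 = μ − 1.881σ and 17.7 = μ + 1.08σ.
Subtracting: σ = (17.7 − -39.6)/(1.08 − (-1.881)) = 19.35.
Then μ = -39.6 − (-1.881)·19.35 = -3.21.
Precision τ = 1/σ² = 1/19.35² = 0.00267.

μ = -3.21, τ = 0.00267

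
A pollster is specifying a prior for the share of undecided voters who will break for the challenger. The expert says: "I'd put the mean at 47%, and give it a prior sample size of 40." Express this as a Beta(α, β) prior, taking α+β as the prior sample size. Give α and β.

α = 18.8, β = 21.2

Under the effective-sample-size interpretation, Beta(α, β) has prior mean α/(α+β) and prior sample size α+β.
So α+β = 40 and α/(α+β) = 0.47, giving α = 0.47·40 = 18.8 and β = 40 − 18.8 = 21.2.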